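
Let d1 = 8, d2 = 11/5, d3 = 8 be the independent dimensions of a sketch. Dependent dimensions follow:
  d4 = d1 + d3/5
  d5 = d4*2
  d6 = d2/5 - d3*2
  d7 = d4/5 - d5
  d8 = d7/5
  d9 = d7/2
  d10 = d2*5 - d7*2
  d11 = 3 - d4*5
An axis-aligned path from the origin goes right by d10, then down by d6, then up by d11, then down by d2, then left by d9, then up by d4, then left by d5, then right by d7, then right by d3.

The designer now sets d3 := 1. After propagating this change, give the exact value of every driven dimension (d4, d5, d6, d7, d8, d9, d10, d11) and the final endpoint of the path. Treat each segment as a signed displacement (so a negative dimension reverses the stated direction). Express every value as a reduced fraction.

Apply edit: d3 := 1
  d4 = d1 + d3/5 = 41/5
  d5 = d4*2 = 82/5
  d6 = d2/5 - d3*2 = -39/25
  d7 = d4/5 - d5 = -369/25
  d8 = d7/5 = -369/125
  d9 = d7/2 = -369/50
  d10 = d2*5 - d7*2 = 1013/25
  d11 = 3 - d4*5 = -38
Walk from origin (0, 0):
  seg 1: right by d10 = 1013/25 → (1013/25, 0)
  seg 2: down by d6 = -39/25 → (1013/25, 39/25)
  seg 3: up by d11 = -38 → (1013/25, -911/25)
  seg 4: down by d2 = 11/5 → (1013/25, -966/25)
  seg 5: left by d9 = -369/50 → (479/10, -966/25)
  seg 6: up by d4 = 41/5 → (479/10, -761/25)
  seg 7: left by d5 = 82/5 → (63/2, -761/25)
  seg 8: right by d7 = -369/25 → (837/50, -761/25)
  seg 9: right by d3 = 1 → (887/50, -761/25)

d4 = 41/5
d5 = 82/5
d6 = -39/25
d7 = -369/25
d8 = -369/125
d9 = -369/50
d10 = 1013/25
d11 = -38
endpoint = (887/50, -761/25)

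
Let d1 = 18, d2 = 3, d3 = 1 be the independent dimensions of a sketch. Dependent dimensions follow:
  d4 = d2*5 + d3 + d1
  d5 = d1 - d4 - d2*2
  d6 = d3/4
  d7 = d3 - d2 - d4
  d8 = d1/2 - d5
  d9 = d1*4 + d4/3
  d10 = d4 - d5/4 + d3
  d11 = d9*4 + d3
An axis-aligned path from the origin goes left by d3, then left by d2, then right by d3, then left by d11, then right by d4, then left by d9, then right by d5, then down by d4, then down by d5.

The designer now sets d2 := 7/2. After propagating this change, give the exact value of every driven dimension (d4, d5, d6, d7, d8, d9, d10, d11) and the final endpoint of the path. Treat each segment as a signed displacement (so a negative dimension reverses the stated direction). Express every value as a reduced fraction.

Apply edit: d2 := 7/2
  d4 = d2*5 + d3 + d1 = 73/2
  d5 = d1 - d4 - d2*2 = -51/2
  d6 = d3/4 = 1/4
  d7 = d3 - d2 - d4 = -39
  d8 = d1/2 - d5 = 69/2
  d9 = d1*4 + d4/3 = 505/6
  d10 = d4 - d5/4 + d3 = 351/8
  d11 = d9*4 + d3 = 1013/3
Walk from origin (0, 0):
  seg 1: left by d3 = 1 → (-1, 0)
  seg 2: left by d2 = 7/2 → (-9/2, 0)
  seg 3: right by d3 = 1 → (-7/2, 0)
  seg 4: left by d11 = 1013/3 → (-2047/6, 0)
  seg 5: right by d4 = 73/2 → (-914/3, 0)
  seg 6: left by d9 = 505/6 → (-2333/6, 0)
  seg 7: right by d5 = -51/2 → (-1243/3, 0)
  seg 8: down by d4 = 73/2 → (-1243/3, -73/2)
  seg 9: down by d5 = -51/2 → (-1243/3, -11)

d4 = 73/2
d5 = -51/2
d6 = 1/4
d7 = -39
d8 = 69/2
d9 = 505/6
d10 = 351/8
d11 = 1013/3
endpoint = (-1243/3, -11)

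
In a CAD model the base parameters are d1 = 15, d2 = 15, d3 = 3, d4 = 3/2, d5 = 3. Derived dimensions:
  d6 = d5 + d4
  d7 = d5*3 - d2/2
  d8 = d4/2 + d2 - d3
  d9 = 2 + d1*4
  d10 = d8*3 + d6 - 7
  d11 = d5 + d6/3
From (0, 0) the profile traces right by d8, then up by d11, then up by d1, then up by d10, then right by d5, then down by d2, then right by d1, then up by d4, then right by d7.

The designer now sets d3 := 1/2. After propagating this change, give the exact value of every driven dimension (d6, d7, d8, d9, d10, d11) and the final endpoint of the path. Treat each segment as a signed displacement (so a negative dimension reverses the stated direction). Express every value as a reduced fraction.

d6 = 9/2
d7 = 3/2
d8 = 61/4
d9 = 62
d10 = 173/4
d11 = 9/2
endpoint = (139/4, 197/4)

Apply edit: d3 := 1/2
  d6 = d5 + d4 = 9/2
  d7 = d5*3 - d2/2 = 3/2
  d8 = d4/2 + d2 - d3 = 61/4
  d9 = 2 + d1*4 = 62
  d10 = d8*3 + d6 - 7 = 173/4
  d11 = d5 + d6/3 = 9/2
Walk from origin (0, 0):
  seg 1: right by d8 = 61/4 → (61/4, 0)
  seg 2: up by d11 = 9/2 → (61/4, 9/2)
  seg 3: up by d1 = 15 → (61/4, 39/2)
  seg 4: up by d10 = 173/4 → (61/4, 251/4)
  seg 5: right by d5 = 3 → (73/4, 251/4)
  seg 6: down by d2 = 15 → (73/4, 191/4)
  seg 7: right by d1 = 15 → (133/4, 191/4)
  seg 8: up by d4 = 3/2 → (133/4, 197/4)
  seg 9: right by d7 = 3/2 → (139/4, 197/4)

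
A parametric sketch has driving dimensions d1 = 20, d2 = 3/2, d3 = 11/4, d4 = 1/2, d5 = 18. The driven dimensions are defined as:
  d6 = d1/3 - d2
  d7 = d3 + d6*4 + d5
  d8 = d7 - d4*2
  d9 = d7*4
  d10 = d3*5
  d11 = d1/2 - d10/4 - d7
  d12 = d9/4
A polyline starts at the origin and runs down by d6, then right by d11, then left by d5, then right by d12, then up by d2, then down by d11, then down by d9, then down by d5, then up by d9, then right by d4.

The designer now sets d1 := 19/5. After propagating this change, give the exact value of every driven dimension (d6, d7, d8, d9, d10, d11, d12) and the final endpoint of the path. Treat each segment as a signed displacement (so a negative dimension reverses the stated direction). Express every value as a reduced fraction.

Apply edit: d1 := 19/5
  d6 = d1/3 - d2 = -7/30
  d7 = d3 + d6*4 + d5 = 1189/60
  d8 = d7 - d4*2 = 1129/60
  d9 = d7*4 = 1189/15
  d10 = d3*5 = 55/4
  d11 = d1/2 - d10/4 - d7 = -1025/48
  d12 = d9/4 = 1189/60
Walk from origin (0, 0):
  seg 1: down by d6 = -7/30 → (0, 7/30)
  seg 2: right by d11 = -1025/48 → (-1025/48, 7/30)
  seg 3: left by d5 = 18 → (-1889/48, 7/30)
  seg 4: right by d12 = 1189/60 → (-1563/80, 7/30)
  seg 5: up by d2 = 3/2 → (-1563/80, 26/15)
  seg 6: down by d11 = -1025/48 → (-1563/80, 1847/80)
  seg 7: down by d9 = 1189/15 → (-1563/80, -13483/240)
  seg 8: down by d5 = 18 → (-1563/80, -17803/240)
  seg 9: up by d9 = 1189/15 → (-1563/80, 407/80)
  seg 10: right by d4 = 1/2 → (-1523/80, 407/80)

d6 = -7/30
d7 = 1189/60
d8 = 1129/60
d9 = 1189/15
d10 = 55/4
d11 = -1025/48
d12 = 1189/60
endpoint = (-1523/80, 407/80)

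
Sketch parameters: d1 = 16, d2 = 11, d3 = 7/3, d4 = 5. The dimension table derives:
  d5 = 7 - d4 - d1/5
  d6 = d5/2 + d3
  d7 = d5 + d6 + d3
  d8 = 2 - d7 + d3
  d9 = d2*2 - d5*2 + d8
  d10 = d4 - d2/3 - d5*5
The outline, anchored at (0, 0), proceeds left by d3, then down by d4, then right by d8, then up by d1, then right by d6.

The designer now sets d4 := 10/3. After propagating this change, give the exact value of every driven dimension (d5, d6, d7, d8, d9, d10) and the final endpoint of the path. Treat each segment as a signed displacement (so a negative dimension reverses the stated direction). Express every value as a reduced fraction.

d5 = 7/15
d6 = 77/30
d7 = 161/30
d8 = -31/30
d9 = 601/30
d10 = -8/3
endpoint = (-4/5, 38/3)

Apply edit: d4 := 10/3
  d5 = 7 - d4 - d1/5 = 7/15
  d6 = d5/2 + d3 = 77/30
  d7 = d5 + d6 + d3 = 161/30
  d8 = 2 - d7 + d3 = -31/30
  d9 = d2*2 - d5*2 + d8 = 601/30
  d10 = d4 - d2/3 - d5*5 = -8/3
Walk from origin (0, 0):
  seg 1: left by d3 = 7/3 → (-7/3, 0)
  seg 2: down by d4 = 10/3 → (-7/3, -10/3)
  seg 3: right by d8 = -31/30 → (-101/30, -10/3)
  seg 4: up by d1 = 16 → (-101/30, 38/3)
  seg 5: right by d6 = 77/30 → (-4/5, 38/3)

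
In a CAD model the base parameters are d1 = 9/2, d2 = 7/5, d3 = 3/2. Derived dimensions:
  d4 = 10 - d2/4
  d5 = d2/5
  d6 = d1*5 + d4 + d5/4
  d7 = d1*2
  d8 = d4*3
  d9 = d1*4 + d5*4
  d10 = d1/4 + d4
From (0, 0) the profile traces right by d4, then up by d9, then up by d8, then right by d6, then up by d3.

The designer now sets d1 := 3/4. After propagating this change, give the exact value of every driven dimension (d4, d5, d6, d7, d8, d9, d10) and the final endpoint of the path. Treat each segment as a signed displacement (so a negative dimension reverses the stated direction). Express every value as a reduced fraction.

Apply edit: d1 := 3/4
  d4 = 10 - d2/4 = 193/20
  d5 = d2/5 = 7/25
  d6 = d1*5 + d4 + d5/4 = 1347/100
  d7 = d1*2 = 3/2
  d8 = d4*3 = 579/20
  d9 = d1*4 + d5*4 = 103/25
  d10 = d1/4 + d4 = 787/80
Walk from origin (0, 0):
  seg 1: right by d4 = 193/20 → (193/20, 0)
  seg 2: up by d9 = 103/25 → (193/20, 103/25)
  seg 3: up by d8 = 579/20 → (193/20, 3307/100)
  seg 4: right by d6 = 1347/100 → (578/25, 3307/100)
  seg 5: up by d3 = 3/2 → (578/25, 3457/100)

d4 = 193/20
d5 = 7/25
d6 = 1347/100
d7 = 3/2
d8 = 579/20
d9 = 103/25
d10 = 787/80
endpoint = (578/25, 3457/100)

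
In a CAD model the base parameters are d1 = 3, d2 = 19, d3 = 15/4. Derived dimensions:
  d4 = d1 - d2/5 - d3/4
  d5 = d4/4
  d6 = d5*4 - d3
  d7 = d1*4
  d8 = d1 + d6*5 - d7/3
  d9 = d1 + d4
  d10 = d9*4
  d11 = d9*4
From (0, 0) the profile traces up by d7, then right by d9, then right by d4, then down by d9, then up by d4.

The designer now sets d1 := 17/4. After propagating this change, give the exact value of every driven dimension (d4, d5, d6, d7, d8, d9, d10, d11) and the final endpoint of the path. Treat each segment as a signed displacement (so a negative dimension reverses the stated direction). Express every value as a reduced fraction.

Apply edit: d1 := 17/4
  d4 = d1 - d2/5 - d3/4 = -39/80
  d5 = d4/4 = -39/320
  d6 = d5*4 - d3 = -339/80
  d7 = d1*4 = 17
  d8 = d1 + d6*5 - d7/3 = -1085/48
  d9 = d1 + d4 = 301/80
  d10 = d9*4 = 301/20
  d11 = d9*4 = 301/20
Walk from origin (0, 0):
  seg 1: up by d7 = 17 → (0, 17)
  seg 2: right by d9 = 301/80 → (301/80, 17)
  seg 3: right by d4 = -39/80 → (131/40, 17)
  seg 4: down by d9 = 301/80 → (131/40, 1059/80)
  seg 5: up by d4 = -39/80 → (131/40, 51/4)

d4 = -39/80
d5 = -39/320
d6 = -339/80
d7 = 17
d8 = -1085/48
d9 = 301/80
d10 = 301/20
d11 = 301/20
endpoint = (131/40, 51/4)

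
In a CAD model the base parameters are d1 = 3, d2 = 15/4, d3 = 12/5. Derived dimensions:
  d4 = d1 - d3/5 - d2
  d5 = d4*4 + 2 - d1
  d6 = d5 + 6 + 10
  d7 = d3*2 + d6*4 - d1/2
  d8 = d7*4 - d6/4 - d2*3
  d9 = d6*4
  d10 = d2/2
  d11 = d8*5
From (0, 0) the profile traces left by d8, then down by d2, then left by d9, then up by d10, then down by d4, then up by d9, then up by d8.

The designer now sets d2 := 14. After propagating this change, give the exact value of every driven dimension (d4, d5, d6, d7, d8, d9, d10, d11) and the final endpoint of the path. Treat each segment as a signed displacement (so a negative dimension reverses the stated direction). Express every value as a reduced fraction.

Apply edit: d2 := 14
  d4 = d1 - d3/5 - d2 = -287/25
  d5 = d4*4 + 2 - d1 = -1173/25
  d6 = d5 + 6 + 10 = -773/25
  d7 = d3*2 + d6*4 - d1/2 = -6019/50
  d8 = d7*4 - d6/4 - d2*3 = -51579/100
  d9 = d6*4 = -3092/25
  d10 = d2/2 = 7
  d11 = d8*5 = -51579/20
Walk from origin (0, 0):
  seg 1: left by d8 = -51579/100 → (51579/100, 0)
  seg 2: down by d2 = 14 → (51579/100, -14)
  seg 3: left by d9 = -3092/25 → (63947/100, -14)
  seg 4: up by d10 = 7 → (63947/100, -7)
  seg 5: down by d4 = -287/25 → (63947/100, 112/25)
  seg 6: up by d9 = -3092/25 → (63947/100, -596/5)
  seg 7: up by d8 = -51579/100 → (63947/100, -63499/100)

d4 = -287/25
d5 = -1173/25
d6 = -773/25
d7 = -6019/50
d8 = -51579/100
d9 = -3092/25
d10 = 7
d11 = -51579/20
endpoint = (63947/100, -63499/100)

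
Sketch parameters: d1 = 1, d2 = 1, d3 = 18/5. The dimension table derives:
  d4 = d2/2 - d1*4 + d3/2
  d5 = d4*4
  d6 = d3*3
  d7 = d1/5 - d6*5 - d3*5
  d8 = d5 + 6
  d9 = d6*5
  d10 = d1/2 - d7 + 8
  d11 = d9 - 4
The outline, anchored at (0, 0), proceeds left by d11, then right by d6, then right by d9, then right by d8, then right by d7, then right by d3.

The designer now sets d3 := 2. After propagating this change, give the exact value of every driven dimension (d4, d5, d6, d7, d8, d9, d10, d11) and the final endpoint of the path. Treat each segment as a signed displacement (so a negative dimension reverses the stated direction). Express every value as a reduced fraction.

d4 = -5/2
d5 = -10
d6 = 6
d7 = -199/5
d8 = -4
d9 = 30
d10 = 483/10
d11 = 26
endpoint = (-159/5, 0)

Apply edit: d3 := 2
  d4 = d2/2 - d1*4 + d3/2 = -5/2
  d5 = d4*4 = -10
  d6 = d3*3 = 6
  d7 = d1/5 - d6*5 - d3*5 = -199/5
  d8 = d5 + 6 = -4
  d9 = d6*5 = 30
  d10 = d1/2 - d7 + 8 = 483/10
  d11 = d9 - 4 = 26
Walk from origin (0, 0):
  seg 1: left by d11 = 26 → (-26, 0)
  seg 2: right by d6 = 6 → (-20, 0)
  seg 3: right by d9 = 30 → (10, 0)
  seg 4: right by d8 = -4 → (6, 0)
  seg 5: right by d7 = -199/5 → (-169/5, 0)
  seg 6: right by d3 = 2 → (-159/5, 0)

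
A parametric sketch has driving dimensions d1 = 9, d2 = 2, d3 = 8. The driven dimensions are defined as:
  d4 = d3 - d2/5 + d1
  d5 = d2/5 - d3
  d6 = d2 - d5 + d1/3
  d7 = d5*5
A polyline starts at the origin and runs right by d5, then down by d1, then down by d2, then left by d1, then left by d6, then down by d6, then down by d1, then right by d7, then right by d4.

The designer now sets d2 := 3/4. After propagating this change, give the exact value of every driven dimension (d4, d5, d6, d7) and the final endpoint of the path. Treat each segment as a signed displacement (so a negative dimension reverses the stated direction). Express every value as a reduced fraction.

Apply edit: d2 := 3/4
  d4 = d3 - d2/5 + d1 = 337/20
  d5 = d2/5 - d3 = -157/20
  d6 = d2 - d5 + d1/3 = 58/5
  d7 = d5*5 = -157/4
Walk from origin (0, 0):
  seg 1: right by d5 = -157/20 → (-157/20, 0)
  seg 2: down by d1 = 9 → (-157/20, -9)
  seg 3: down by d2 = 3/4 → (-157/20, -39/4)
  seg 4: left by d1 = 9 → (-337/20, -39/4)
  seg 5: left by d6 = 58/5 → (-569/20, -39/4)
  seg 6: down by d6 = 58/5 → (-569/20, -427/20)
  seg 7: down by d1 = 9 → (-569/20, -607/20)
  seg 8: right by d7 = -157/4 → (-677/10, -607/20)
  seg 9: right by d4 = 337/20 → (-1017/20, -607/20)

d4 = 337/20
d5 = -157/20
d6 = 58/5
d7 = -157/4
endpoint = (-1017/20, -607/20)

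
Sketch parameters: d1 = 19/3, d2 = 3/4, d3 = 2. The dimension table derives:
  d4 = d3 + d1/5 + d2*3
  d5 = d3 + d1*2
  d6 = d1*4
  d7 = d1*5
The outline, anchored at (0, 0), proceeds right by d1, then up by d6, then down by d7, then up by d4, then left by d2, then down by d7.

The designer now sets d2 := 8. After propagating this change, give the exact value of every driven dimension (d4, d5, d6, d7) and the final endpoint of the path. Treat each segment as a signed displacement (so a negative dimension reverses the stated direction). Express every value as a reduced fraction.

Apply edit: d2 := 8
  d4 = d3 + d1/5 + d2*3 = 409/15
  d5 = d3 + d1*2 = 44/3
  d6 = d1*4 = 76/3
  d7 = d1*5 = 95/3
Walk from origin (0, 0):
  seg 1: right by d1 = 19/3 → (19/3, 0)
  seg 2: up by d6 = 76/3 → (19/3, 76/3)
  seg 3: down by d7 = 95/3 → (19/3, -19/3)
  seg 4: up by d4 = 409/15 → (19/3, 314/15)
  seg 5: left by d2 = 8 → (-5/3, 314/15)
  seg 6: down by d7 = 95/3 → (-5/3, -161/15)

d4 = 409/15
d5 = 44/3
d6 = 76/3
d7 = 95/3
endpoint = (-5/3, -161/15)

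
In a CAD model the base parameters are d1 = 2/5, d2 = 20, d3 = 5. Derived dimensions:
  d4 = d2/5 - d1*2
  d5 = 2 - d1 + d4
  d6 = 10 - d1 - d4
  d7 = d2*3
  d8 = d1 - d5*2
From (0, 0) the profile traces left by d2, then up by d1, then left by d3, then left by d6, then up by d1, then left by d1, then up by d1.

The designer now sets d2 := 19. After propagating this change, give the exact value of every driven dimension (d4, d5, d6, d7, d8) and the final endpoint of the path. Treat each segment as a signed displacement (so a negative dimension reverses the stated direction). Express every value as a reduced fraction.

d4 = 3
d5 = 23/5
d6 = 33/5
d7 = 57
d8 = -44/5
endpoint = (-31, 6/5)

Apply edit: d2 := 19
  d4 = d2/5 - d1*2 = 3
  d5 = 2 - d1 + d4 = 23/5
  d6 = 10 - d1 - d4 = 33/5
  d7 = d2*3 = 57
  d8 = d1 - d5*2 = -44/5
Walk from origin (0, 0):
  seg 1: left by d2 = 19 → (-19, 0)
  seg 2: up by d1 = 2/5 → (-19, 2/5)
  seg 3: left by d3 = 5 → (-24, 2/5)
  seg 4: left by d6 = 33/5 → (-153/5, 2/5)
  seg 5: up by d1 = 2/5 → (-153/5, 4/5)
  seg 6: left by d1 = 2/5 → (-31, 4/5)
  seg 7: up by d1 = 2/5 → (-31, 6/5)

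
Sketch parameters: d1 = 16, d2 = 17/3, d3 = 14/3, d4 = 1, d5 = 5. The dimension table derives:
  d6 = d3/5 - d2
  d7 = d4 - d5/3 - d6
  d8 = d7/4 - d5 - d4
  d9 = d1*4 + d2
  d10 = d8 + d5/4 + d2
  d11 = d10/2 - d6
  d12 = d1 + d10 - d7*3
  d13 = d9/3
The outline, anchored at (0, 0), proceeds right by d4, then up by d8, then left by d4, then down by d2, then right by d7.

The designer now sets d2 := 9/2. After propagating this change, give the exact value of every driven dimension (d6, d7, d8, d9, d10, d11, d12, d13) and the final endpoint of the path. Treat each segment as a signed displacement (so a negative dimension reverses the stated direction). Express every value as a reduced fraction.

d6 = -107/30
d7 = 29/10
d8 = -211/40
d9 = 137/2
d10 = 19/40
d11 = 913/240
d12 = 311/40
d13 = 137/6
endpoint = (29/10, -391/40)

Apply edit: d2 := 9/2
  d6 = d3/5 - d2 = -107/30
  d7 = d4 - d5/3 - d6 = 29/10
  d8 = d7/4 - d5 - d4 = -211/40
  d9 = d1*4 + d2 = 137/2
  d10 = d8 + d5/4 + d2 = 19/40
  d11 = d10/2 - d6 = 913/240
  d12 = d1 + d10 - d7*3 = 311/40
  d13 = d9/3 = 137/6
Walk from origin (0, 0):
  seg 1: right by d4 = 1 → (1, 0)
  seg 2: up by d8 = -211/40 → (1, -211/40)
  seg 3: left by d4 = 1 → (0, -211/40)
  seg 4: down by d2 = 9/2 → (0, -391/40)
  seg 5: right by d7 = 29/10 → (29/10, -391/40)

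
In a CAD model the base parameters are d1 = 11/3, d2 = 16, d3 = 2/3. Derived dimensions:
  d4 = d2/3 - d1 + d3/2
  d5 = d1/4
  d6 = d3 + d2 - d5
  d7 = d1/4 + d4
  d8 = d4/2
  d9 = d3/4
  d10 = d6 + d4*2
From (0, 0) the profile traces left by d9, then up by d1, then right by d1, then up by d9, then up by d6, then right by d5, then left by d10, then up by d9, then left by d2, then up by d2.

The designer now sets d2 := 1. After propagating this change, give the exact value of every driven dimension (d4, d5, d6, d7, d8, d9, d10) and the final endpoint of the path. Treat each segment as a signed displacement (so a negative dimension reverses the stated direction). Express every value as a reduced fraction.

Apply edit: d2 := 1
  d4 = d2/3 - d1 + d3/2 = -3
  d5 = d1/4 = 11/12
  d6 = d3 + d2 - d5 = 3/4
  d7 = d1/4 + d4 = -25/12
  d8 = d4/2 = -3/2
  d9 = d3/4 = 1/6
  d10 = d6 + d4*2 = -21/4
Walk from origin (0, 0):
  seg 1: left by d9 = 1/6 → (-1/6, 0)
  seg 2: up by d1 = 11/3 → (-1/6, 11/3)
  seg 3: right by d1 = 11/3 → (7/2, 11/3)
  seg 4: up by d9 = 1/6 → (7/2, 23/6)
  seg 5: up by d6 = 3/4 → (7/2, 55/12)
  seg 6: right by d5 = 11/12 → (53/12, 55/12)
  seg 7: left by d10 = -21/4 → (29/3, 55/12)
  seg 8: up by d9 = 1/6 → (29/3, 19/4)
  seg 9: left by d2 = 1 → (26/3, 19/4)
  seg 10: up by d2 = 1 → (26/3, 23/4)

d4 = -3
d5 = 11/12
d6 = 3/4
d7 = -25/12
d8 = -3/2
d9 = 1/6
d10 = -21/4
endpoint = (26/3, 23/4)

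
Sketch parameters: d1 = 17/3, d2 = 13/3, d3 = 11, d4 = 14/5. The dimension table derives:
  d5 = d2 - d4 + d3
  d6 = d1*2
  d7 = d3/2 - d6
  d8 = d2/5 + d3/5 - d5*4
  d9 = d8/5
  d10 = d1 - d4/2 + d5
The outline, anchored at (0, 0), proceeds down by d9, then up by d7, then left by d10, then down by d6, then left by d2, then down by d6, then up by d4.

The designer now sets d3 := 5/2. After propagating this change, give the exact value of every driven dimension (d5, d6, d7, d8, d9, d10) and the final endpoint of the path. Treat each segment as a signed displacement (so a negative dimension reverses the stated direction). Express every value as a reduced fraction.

d5 = 121/30
d6 = 34/3
d7 = -121/12
d8 = -443/30
d9 = -443/150
d10 = 83/10
endpoint = (-379/30, -8099/300)

Apply edit: d3 := 5/2
  d5 = d2 - d4 + d3 = 121/30
  d6 = d1*2 = 34/3
  d7 = d3/2 - d6 = -121/12
  d8 = d2/5 + d3/5 - d5*4 = -443/30
  d9 = d8/5 = -443/150
  d10 = d1 - d4/2 + d5 = 83/10
Walk from origin (0, 0):
  seg 1: down by d9 = -443/150 → (0, 443/150)
  seg 2: up by d7 = -121/12 → (0, -713/100)
  seg 3: left by d10 = 83/10 → (-83/10, -713/100)
  seg 4: down by d6 = 34/3 → (-83/10, -5539/300)
  seg 5: left by d2 = 13/3 → (-379/30, -5539/300)
  seg 6: down by d6 = 34/3 → (-379/30, -8939/300)
  seg 7: up by d4 = 14/5 → (-379/30, -8099/300)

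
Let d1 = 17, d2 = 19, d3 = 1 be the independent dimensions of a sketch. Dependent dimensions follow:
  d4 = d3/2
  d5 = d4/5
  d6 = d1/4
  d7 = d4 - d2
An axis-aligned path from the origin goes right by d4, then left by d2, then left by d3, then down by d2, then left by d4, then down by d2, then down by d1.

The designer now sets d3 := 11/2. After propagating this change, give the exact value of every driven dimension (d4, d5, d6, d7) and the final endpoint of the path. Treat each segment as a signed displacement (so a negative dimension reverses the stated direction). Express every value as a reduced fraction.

d4 = 11/4
d5 = 11/20
d6 = 17/4
d7 = -65/4
endpoint = (-49/2, -55)

Apply edit: d3 := 11/2
  d4 = d3/2 = 11/4
  d5 = d4/5 = 11/20
  d6 = d1/4 = 17/4
  d7 = d4 - d2 = -65/4
Walk from origin (0, 0):
  seg 1: right by d4 = 11/4 → (11/4, 0)
  seg 2: left by d2 = 19 → (-65/4, 0)
  seg 3: left by d3 = 11/2 → (-87/4, 0)
  seg 4: down by d2 = 19 → (-87/4, -19)
  seg 5: left by d4 = 11/4 → (-49/2, -19)
  seg 6: down by d2 = 19 → (-49/2, -38)
  seg 7: down by d1 = 17 → (-49/2, -55)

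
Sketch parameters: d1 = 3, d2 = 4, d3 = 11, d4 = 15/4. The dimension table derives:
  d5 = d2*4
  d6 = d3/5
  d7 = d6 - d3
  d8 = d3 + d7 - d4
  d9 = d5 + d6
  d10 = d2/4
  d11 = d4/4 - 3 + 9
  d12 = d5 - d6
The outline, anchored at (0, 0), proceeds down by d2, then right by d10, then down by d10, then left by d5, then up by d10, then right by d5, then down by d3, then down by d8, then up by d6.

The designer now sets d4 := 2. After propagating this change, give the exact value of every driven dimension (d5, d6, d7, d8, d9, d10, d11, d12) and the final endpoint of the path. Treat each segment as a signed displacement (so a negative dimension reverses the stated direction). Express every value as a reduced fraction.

Apply edit: d4 := 2
  d5 = d2*4 = 16
  d6 = d3/5 = 11/5
  d7 = d6 - d3 = -44/5
  d8 = d3 + d7 - d4 = 1/5
  d9 = d5 + d6 = 91/5
  d10 = d2/4 = 1
  d11 = d4/4 - 3 + 9 = 13/2
  d12 = d5 - d6 = 69/5
Walk from origin (0, 0):
  seg 1: down by d2 = 4 → (0, -4)
  seg 2: right by d10 = 1 → (1, -4)
  seg 3: down by d10 = 1 → (1, -5)
  seg 4: left by d5 = 16 → (-15, -5)
  seg 5: up by d10 = 1 → (-15, -4)
  seg 6: right by d5 = 16 → (1, -4)
  seg 7: down by d3 = 11 → (1, -15)
  seg 8: down by d8 = 1/5 → (1, -76/5)
  seg 9: up by d6 = 11/5 → (1, -13)

d5 = 16
d6 = 11/5
d7 = -44/5
d8 = 1/5
d9 = 91/5
d10 = 1
d11 = 13/2
d12 = 69/5
endpoint = (1, -13)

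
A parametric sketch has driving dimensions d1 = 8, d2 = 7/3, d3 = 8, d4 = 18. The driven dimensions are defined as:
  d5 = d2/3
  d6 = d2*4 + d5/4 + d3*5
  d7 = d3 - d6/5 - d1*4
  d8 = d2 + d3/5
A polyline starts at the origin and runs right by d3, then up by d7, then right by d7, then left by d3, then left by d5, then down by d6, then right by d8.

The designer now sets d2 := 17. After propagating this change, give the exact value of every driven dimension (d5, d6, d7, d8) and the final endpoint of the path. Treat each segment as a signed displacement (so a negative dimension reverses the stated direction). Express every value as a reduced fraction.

d5 = 17/3
d6 = 1313/12
d7 = -2753/60
d8 = 93/5
endpoint = (-659/20, -1553/10)

Apply edit: d2 := 17
  d5 = d2/3 = 17/3
  d6 = d2*4 + d5/4 + d3*5 = 1313/12
  d7 = d3 - d6/5 - d1*4 = -2753/60
  d8 = d2 + d3/5 = 93/5
Walk from origin (0, 0):
  seg 1: right by d3 = 8 → (8, 0)
  seg 2: up by d7 = -2753/60 → (8, -2753/60)
  seg 3: right by d7 = -2753/60 → (-2273/60, -2753/60)
  seg 4: left by d3 = 8 → (-2753/60, -2753/60)
  seg 5: left by d5 = 17/3 → (-1031/20, -2753/60)
  seg 6: down by d6 = 1313/12 → (-1031/20, -1553/10)
  seg 7: right by d8 = 93/5 → (-659/20, -1553/10)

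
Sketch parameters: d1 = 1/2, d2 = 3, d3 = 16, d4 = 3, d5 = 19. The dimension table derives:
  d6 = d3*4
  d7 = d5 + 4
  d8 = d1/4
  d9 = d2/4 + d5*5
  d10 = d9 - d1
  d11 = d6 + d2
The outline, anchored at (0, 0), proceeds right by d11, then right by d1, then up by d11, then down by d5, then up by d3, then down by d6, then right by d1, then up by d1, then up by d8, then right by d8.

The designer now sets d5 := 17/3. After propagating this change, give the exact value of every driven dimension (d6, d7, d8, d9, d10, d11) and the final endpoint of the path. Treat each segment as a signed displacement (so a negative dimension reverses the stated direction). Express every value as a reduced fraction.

d6 = 64
d7 = 29/3
d8 = 1/8
d9 = 349/12
d10 = 343/12
d11 = 67
endpoint = (545/8, 335/24)

Apply edit: d5 := 17/3
  d6 = d3*4 = 64
  d7 = d5 + 4 = 29/3
  d8 = d1/4 = 1/8
  d9 = d2/4 + d5*5 = 349/12
  d10 = d9 - d1 = 343/12
  d11 = d6 + d2 = 67
Walk from origin (0, 0):
  seg 1: right by d11 = 67 → (67, 0)
  seg 2: right by d1 = 1/2 → (135/2, 0)
  seg 3: up by d11 = 67 → (135/2, 67)
  seg 4: down by d5 = 17/3 → (135/2, 184/3)
  seg 5: up by d3 = 16 → (135/2, 232/3)
  seg 6: down by d6 = 64 → (135/2, 40/3)
  seg 7: right by d1 = 1/2 → (68, 40/3)
  seg 8: up by d1 = 1/2 → (68, 83/6)
  seg 9: up by d8 = 1/8 → (68, 335/24)
  seg 10: right by d8 = 1/8 → (545/8, 335/24)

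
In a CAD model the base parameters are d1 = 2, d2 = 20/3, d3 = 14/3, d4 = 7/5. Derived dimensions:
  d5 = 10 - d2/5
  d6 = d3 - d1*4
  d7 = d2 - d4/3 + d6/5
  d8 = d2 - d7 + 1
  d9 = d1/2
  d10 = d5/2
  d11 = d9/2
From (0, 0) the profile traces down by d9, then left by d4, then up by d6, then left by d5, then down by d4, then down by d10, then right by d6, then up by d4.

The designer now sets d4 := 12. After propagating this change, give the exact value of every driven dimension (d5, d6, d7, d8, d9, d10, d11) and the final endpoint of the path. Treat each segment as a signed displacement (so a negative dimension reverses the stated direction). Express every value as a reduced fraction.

d5 = 26/3
d6 = -10/3
d7 = 2
d8 = 17/3
d9 = 1
d10 = 13/3
d11 = 1/2
endpoint = (-24, -26/3)

Apply edit: d4 := 12
  d5 = 10 - d2/5 = 26/3
  d6 = d3 - d1*4 = -10/3
  d7 = d2 - d4/3 + d6/5 = 2
  d8 = d2 - d7 + 1 = 17/3
  d9 = d1/2 = 1
  d10 = d5/2 = 13/3
  d11 = d9/2 = 1/2
Walk from origin (0, 0):
  seg 1: down by d9 = 1 → (0, -1)
  seg 2: left by d4 = 12 → (-12, -1)
  seg 3: up by d6 = -10/3 → (-12, -13/3)
  seg 4: left by d5 = 26/3 → (-62/3, -13/3)
  seg 5: down by d4 = 12 → (-62/3, -49/3)
  seg 6: down by d10 = 13/3 → (-62/3, -62/3)
  seg 7: right by d6 = -10/3 → (-24, -62/3)
  seg 8: up by d4 = 12 → (-24, -26/3)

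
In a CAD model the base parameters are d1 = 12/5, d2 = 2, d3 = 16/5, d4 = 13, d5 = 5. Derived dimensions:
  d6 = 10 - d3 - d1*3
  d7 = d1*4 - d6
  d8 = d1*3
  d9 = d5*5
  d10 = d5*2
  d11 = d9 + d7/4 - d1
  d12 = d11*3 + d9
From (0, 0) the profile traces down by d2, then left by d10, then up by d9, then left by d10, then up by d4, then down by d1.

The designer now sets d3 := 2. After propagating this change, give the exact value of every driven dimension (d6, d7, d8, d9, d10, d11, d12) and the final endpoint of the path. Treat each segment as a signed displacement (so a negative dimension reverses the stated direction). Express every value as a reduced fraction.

Apply edit: d3 := 2
  d6 = 10 - d3 - d1*3 = 4/5
  d7 = d1*4 - d6 = 44/5
  d8 = d1*3 = 36/5
  d9 = d5*5 = 25
  d10 = d5*2 = 10
  d11 = d9 + d7/4 - d1 = 124/5
  d12 = d11*3 + d9 = 497/5
Walk from origin (0, 0):
  seg 1: down by d2 = 2 → (0, -2)
  seg 2: left by d10 = 10 → (-10, -2)
  seg 3: up by d9 = 25 → (-10, 23)
  seg 4: left by d10 = 10 → (-20, 23)
  seg 5: up by d4 = 13 → (-20, 36)
  seg 6: down by d1 = 12/5 → (-20, 168/5)

d6 = 4/5
d7 = 44/5
d8 = 36/5
d9 = 25
d10 = 10
d11 = 124/5
d12 = 497/5
endpoint = (-20, 168/5)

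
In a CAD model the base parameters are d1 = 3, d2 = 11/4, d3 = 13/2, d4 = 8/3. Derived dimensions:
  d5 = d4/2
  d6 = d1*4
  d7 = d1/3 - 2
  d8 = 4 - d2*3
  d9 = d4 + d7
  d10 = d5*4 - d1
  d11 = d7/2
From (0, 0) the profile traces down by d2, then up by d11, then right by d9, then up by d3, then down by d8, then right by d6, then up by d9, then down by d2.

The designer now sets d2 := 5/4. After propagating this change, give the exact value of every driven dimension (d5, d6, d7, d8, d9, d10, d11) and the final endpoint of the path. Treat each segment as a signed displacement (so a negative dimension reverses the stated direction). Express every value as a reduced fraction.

d5 = 4/3
d6 = 12
d7 = -1
d8 = 1/4
d9 = 5/3
d10 = 7/3
d11 = -1/2
endpoint = (41/3, 59/12)

Apply edit: d2 := 5/4
  d5 = d4/2 = 4/3
  d6 = d1*4 = 12
  d7 = d1/3 - 2 = -1
  d8 = 4 - d2*3 = 1/4
  d9 = d4 + d7 = 5/3
  d10 = d5*4 - d1 = 7/3
  d11 = d7/2 = -1/2
Walk from origin (0, 0):
  seg 1: down by d2 = 5/4 → (0, -5/4)
  seg 2: up by d11 = -1/2 → (0, -7/4)
  seg 3: right by d9 = 5/3 → (5/3, -7/4)
  seg 4: up by d3 = 13/2 → (5/3, 19/4)
  seg 5: down by d8 = 1/4 → (5/3, 9/2)
  seg 6: right by d6 = 12 → (41/3, 9/2)
  seg 7: up by d9 = 5/3 → (41/3, 37/6)
  seg 8: down by d2 = 5/4 → (41/3, 59/12)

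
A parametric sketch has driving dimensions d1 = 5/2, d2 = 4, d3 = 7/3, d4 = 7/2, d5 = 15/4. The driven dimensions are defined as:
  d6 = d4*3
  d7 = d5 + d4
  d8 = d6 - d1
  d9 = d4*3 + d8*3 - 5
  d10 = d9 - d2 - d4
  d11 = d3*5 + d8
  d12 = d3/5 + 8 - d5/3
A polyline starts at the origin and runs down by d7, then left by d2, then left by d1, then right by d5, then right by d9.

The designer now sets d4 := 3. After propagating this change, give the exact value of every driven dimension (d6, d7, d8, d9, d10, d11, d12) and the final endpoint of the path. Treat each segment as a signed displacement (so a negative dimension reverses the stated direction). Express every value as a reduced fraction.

d6 = 9
d7 = 27/4
d8 = 13/2
d9 = 47/2
d10 = 33/2
d11 = 109/6
d12 = 433/60
endpoint = (83/4, -27/4)

Apply edit: d4 := 3
  d6 = d4*3 = 9
  d7 = d5 + d4 = 27/4
  d8 = d6 - d1 = 13/2
  d9 = d4*3 + d8*3 - 5 = 47/2
  d10 = d9 - d2 - d4 = 33/2
  d11 = d3*5 + d8 = 109/6
  d12 = d3/5 + 8 - d5/3 = 433/60
Walk from origin (0, 0):
  seg 1: down by d7 = 27/4 → (0, -27/4)
  seg 2: left by d2 = 4 → (-4, -27/4)
  seg 3: left by d1 = 5/2 → (-13/2, -27/4)
  seg 4: right by d5 = 15/4 → (-11/4, -27/4)
  seg 5: right by d9 = 47/2 → (83/4, -27/4)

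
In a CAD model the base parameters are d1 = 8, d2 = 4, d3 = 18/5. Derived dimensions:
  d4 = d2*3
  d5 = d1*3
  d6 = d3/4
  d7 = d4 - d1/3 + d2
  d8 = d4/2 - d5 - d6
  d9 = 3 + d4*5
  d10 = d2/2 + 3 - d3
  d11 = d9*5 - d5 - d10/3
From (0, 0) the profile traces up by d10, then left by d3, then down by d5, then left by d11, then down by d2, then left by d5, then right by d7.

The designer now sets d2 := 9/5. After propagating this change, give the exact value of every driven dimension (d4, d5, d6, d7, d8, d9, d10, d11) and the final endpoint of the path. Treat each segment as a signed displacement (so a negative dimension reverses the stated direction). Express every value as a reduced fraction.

Apply edit: d2 := 9/5
  d4 = d2*3 = 27/5
  d5 = d1*3 = 24
  d6 = d3/4 = 9/10
  d7 = d4 - d1/3 + d2 = 68/15
  d8 = d4/2 - d5 - d6 = -111/5
  d9 = 3 + d4*5 = 30
  d10 = d2/2 + 3 - d3 = 3/10
  d11 = d9*5 - d5 - d10/3 = 1259/10
Walk from origin (0, 0):
  seg 1: up by d10 = 3/10 → (0, 3/10)
  seg 2: left by d3 = 18/5 → (-18/5, 3/10)
  seg 3: down by d5 = 24 → (-18/5, -237/10)
  seg 4: left by d11 = 1259/10 → (-259/2, -237/10)
  seg 5: down by d2 = 9/5 → (-259/2, -51/2)
  seg 6: left by d5 = 24 → (-307/2, -51/2)
  seg 7: right by d7 = 68/15 → (-4469/30, -51/2)

d4 = 27/5
d5 = 24
d6 = 9/10
d7 = 68/15
d8 = -111/5
d9 = 30
d10 = 3/10
d11 = 1259/10
endpoint = (-4469/30, -51/2)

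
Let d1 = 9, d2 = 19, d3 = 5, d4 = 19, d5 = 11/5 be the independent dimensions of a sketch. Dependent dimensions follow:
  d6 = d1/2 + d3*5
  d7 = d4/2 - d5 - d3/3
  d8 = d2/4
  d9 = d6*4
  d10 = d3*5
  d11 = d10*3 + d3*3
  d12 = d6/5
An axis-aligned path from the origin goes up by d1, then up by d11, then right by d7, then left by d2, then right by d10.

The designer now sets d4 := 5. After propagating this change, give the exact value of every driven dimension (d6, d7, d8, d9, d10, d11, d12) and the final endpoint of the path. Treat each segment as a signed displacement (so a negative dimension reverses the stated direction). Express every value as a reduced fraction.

Apply edit: d4 := 5
  d6 = d1/2 + d3*5 = 59/2
  d7 = d4/2 - d5 - d3/3 = -41/30
  d8 = d2/4 = 19/4
  d9 = d6*4 = 118
  d10 = d3*5 = 25
  d11 = d10*3 + d3*3 = 90
  d12 = d6/5 = 59/10
Walk from origin (0, 0):
  seg 1: up by d1 = 9 → (0, 9)
  seg 2: up by d11 = 90 → (0, 99)
  seg 3: right by d7 = -41/30 → (-41/30, 99)
  seg 4: left by d2 = 19 → (-611/30, 99)
  seg 5: right by d10 = 25 → (139/30, 99)

d6 = 59/2
d7 = -41/30
d8 = 19/4
d9 = 118
d10 = 25
d11 = 90
d12 = 59/10
endpoint = (139/30, 99)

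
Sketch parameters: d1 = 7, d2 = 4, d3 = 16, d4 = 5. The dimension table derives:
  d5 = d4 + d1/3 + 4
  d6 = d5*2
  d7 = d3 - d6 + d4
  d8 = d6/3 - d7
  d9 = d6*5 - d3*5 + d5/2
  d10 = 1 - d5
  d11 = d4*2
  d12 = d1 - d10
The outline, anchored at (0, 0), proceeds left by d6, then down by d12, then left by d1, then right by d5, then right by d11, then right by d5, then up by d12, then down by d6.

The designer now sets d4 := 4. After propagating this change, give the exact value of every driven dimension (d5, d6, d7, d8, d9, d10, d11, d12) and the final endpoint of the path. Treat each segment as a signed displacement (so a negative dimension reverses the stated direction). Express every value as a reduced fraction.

Apply edit: d4 := 4
  d5 = d4 + d1/3 + 4 = 31/3
  d6 = d5*2 = 62/3
  d7 = d3 - d6 + d4 = -2/3
  d8 = d6/3 - d7 = 68/9
  d9 = d6*5 - d3*5 + d5/2 = 57/2
  d10 = 1 - d5 = -28/3
  d11 = d4*2 = 8
  d12 = d1 - d10 = 49/3
Walk from origin (0, 0):
  seg 1: left by d6 = 62/3 → (-62/3, 0)
  seg 2: down by d12 = 49/3 → (-62/3, -49/3)
  seg 3: left by d1 = 7 → (-83/3, -49/3)
  seg 4: right by d5 = 31/3 → (-52/3, -49/3)
  seg 5: right by d11 = 8 → (-28/3, -49/3)
  seg 6: right by d5 = 31/3 → (1, -49/3)
  seg 7: up by d12 = 49/3 → (1, 0)
  seg 8: down by d6 = 62/3 → (1, -62/3)

d5 = 31/3
d6 = 62/3
d7 = -2/3
d8 = 68/9
d9 = 57/2
d10 = -28/3
d11 = 8
d12 = 49/3
endpoint = (1, -62/3)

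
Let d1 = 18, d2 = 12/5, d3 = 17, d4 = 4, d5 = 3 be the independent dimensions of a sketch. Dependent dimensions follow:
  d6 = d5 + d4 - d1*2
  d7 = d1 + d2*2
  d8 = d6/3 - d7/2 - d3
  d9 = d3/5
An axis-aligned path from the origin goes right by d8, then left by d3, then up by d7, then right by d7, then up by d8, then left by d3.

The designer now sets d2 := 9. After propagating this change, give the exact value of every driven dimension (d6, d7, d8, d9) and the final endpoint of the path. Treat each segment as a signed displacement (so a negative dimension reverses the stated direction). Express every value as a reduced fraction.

d6 = -29
d7 = 36
d8 = -134/3
d9 = 17/5
endpoint = (-128/3, -26/3)

Apply edit: d2 := 9
  d6 = d5 + d4 - d1*2 = -29
  d7 = d1 + d2*2 = 36
  d8 = d6/3 - d7/2 - d3 = -134/3
  d9 = d3/5 = 17/5
Walk from origin (0, 0):
  seg 1: right by d8 = -134/3 → (-134/3, 0)
  seg 2: left by d3 = 17 → (-185/3, 0)
  seg 3: up by d7 = 36 → (-185/3, 36)
  seg 4: right by d7 = 36 → (-77/3, 36)
  seg 5: up by d8 = -134/3 → (-77/3, -26/3)
  seg 6: left by d3 = 17 → (-128/3, -26/3)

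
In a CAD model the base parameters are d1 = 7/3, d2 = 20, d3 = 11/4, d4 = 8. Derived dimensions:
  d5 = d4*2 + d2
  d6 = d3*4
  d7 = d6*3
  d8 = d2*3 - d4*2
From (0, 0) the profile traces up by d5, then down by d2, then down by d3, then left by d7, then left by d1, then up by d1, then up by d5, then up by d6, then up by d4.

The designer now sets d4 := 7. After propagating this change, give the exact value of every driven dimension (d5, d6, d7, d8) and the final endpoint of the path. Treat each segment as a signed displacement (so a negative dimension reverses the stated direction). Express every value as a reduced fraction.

Apply edit: d4 := 7
  d5 = d4*2 + d2 = 34
  d6 = d3*4 = 11
  d7 = d6*3 = 33
  d8 = d2*3 - d4*2 = 46
Walk from origin (0, 0):
  seg 1: up by d5 = 34 → (0, 34)
  seg 2: down by d2 = 20 → (0, 14)
  seg 3: down by d3 = 11/4 → (0, 45/4)
  seg 4: left by d7 = 33 → (-33, 45/4)
  seg 5: left by d1 = 7/3 → (-106/3, 45/4)
  seg 6: up by d1 = 7/3 → (-106/3, 163/12)
  seg 7: up by d5 = 34 → (-106/3, 571/12)
  seg 8: up by d6 = 11 → (-106/3, 703/12)
  seg 9: up by d4 = 7 → (-106/3, 787/12)

d5 = 34
d6 = 11
d7 = 33
d8 = 46
endpoint = (-106/3, 787/12)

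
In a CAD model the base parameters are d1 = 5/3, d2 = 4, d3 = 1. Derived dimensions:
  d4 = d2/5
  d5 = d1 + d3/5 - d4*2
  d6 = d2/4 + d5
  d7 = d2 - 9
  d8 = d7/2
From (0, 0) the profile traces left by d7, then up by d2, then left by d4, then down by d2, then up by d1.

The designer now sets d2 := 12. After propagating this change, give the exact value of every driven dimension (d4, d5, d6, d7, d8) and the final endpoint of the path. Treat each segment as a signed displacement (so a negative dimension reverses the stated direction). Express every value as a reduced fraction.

d4 = 12/5
d5 = -44/15
d6 = 1/15
d7 = 3
d8 = 3/2
endpoint = (-27/5, 5/3)

Apply edit: d2 := 12
  d4 = d2/5 = 12/5
  d5 = d1 + d3/5 - d4*2 = -44/15
  d6 = d2/4 + d5 = 1/15
  d7 = d2 - 9 = 3
  d8 = d7/2 = 3/2
Walk from origin (0, 0):
  seg 1: left by d7 = 3 → (-3, 0)
  seg 2: up by d2 = 12 → (-3, 12)
  seg 3: left by d4 = 12/5 → (-27/5, 12)
  seg 4: down by d2 = 12 → (-27/5, 0)
  seg 5: up by d1 = 5/3 → (-27/5, 5/3)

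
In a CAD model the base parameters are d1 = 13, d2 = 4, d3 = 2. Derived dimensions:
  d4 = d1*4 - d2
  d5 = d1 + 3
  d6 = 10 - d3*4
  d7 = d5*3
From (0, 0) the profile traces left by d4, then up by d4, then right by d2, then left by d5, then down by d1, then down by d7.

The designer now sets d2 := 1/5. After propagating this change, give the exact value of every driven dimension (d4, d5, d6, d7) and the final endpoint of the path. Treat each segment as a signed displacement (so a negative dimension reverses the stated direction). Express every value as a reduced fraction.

d4 = 259/5
d5 = 16
d6 = 2
d7 = 48
endpoint = (-338/5, -46/5)

Apply edit: d2 := 1/5
  d4 = d1*4 - d2 = 259/5
  d5 = d1 + 3 = 16
  d6 = 10 - d3*4 = 2
  d7 = d5*3 = 48
Walk from origin (0, 0):
  seg 1: left by d4 = 259/5 → (-259/5, 0)
  seg 2: up by d4 = 259/5 → (-259/5, 259/5)
  seg 3: right by d2 = 1/5 → (-258/5, 259/5)
  seg 4: left by d5 = 16 → (-338/5, 259/5)
  seg 5: down by d1 = 13 → (-338/5, 194/5)
  seg 6: down by d7 = 48 → (-338/5, -46/5)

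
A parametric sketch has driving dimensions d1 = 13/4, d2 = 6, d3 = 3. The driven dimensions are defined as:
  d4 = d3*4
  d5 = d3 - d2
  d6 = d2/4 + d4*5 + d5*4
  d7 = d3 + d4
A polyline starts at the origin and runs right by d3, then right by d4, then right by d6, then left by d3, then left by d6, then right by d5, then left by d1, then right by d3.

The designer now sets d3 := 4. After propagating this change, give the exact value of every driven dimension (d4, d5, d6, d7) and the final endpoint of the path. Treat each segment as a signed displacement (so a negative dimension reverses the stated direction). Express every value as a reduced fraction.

d4 = 16
d5 = -2
d6 = 147/2
d7 = 20
endpoint = (59/4, 0)

Apply edit: d3 := 4
  d4 = d3*4 = 16
  d5 = d3 - d2 = -2
  d6 = d2/4 + d4*5 + d5*4 = 147/2
  d7 = d3 + d4 = 20
Walk from origin (0, 0):
  seg 1: right by d3 = 4 → (4, 0)
  seg 2: right by d4 = 16 → (20, 0)
  seg 3: right by d6 = 147/2 → (187/2, 0)
  seg 4: left by d3 = 4 → (179/2, 0)
  seg 5: left by d6 = 147/2 → (16, 0)
  seg 6: right by d5 = -2 → (14, 0)
  seg 7: left by d1 = 13/4 → (43/4, 0)
  seg 8: right by d3 = 4 → (59/4, 0)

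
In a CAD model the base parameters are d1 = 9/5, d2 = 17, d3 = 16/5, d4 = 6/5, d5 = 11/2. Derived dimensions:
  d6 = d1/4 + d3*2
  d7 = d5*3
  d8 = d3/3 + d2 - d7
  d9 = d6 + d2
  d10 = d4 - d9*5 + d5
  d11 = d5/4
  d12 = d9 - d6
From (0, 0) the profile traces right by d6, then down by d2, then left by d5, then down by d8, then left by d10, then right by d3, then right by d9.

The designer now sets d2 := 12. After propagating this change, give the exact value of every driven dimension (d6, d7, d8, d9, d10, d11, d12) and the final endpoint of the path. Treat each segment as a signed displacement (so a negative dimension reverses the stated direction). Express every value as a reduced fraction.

Apply edit: d2 := 12
  d6 = d1/4 + d3*2 = 137/20
  d7 = d5*3 = 33/2
  d8 = d3/3 + d2 - d7 = -103/30
  d9 = d6 + d2 = 377/20
  d10 = d4 - d9*5 + d5 = -1751/20
  d11 = d5/4 = 11/8
  d12 = d9 - d6 = 12
Walk from origin (0, 0):
  seg 1: right by d6 = 137/20 → (137/20, 0)
  seg 2: down by d2 = 12 → (137/20, -12)
  seg 3: left by d5 = 11/2 → (27/20, -12)
  seg 4: down by d8 = -103/30 → (27/20, -257/30)
  seg 5: left by d10 = -1751/20 → (889/10, -257/30)
  seg 6: right by d3 = 16/5 → (921/10, -257/30)
  seg 7: right by d9 = 377/20 → (2219/20, -257/30)

d6 = 137/20
d7 = 33/2
d8 = -103/30
d9 = 377/20
d10 = -1751/20
d11 = 11/8
d12 = 12
endpoint = (2219/20, -257/30)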